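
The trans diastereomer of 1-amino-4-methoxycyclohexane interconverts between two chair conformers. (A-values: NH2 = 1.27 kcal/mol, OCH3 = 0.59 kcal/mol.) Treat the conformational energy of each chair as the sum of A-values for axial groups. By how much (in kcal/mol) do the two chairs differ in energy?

C1 and C4 have opposite parity, so for the trans isomer the two substituents are e,e in one chair and a,a in the other.
Chair I (amino axial, methoxy axial): E = 1.86 kcal/mol.
Chair II (amino equatorial, methoxy equatorial): E = 0.00 kcal/mol.
ΔE = 1.86 − 0.00 = 1.86 kcal/mol; chair II is more stable.

1.86 kcal/mol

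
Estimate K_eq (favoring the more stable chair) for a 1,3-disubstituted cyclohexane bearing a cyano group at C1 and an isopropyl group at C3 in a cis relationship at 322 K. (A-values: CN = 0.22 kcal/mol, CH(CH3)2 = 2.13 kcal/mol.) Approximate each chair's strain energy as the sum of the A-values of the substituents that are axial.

K ≈ 39.4

C1 and C3 have the same parity, so for the cis isomer the two substituents are e,e in one chair and a,a in the other.
Chair I (cyano axial, isopropyl axial): E = 2.35 kcal/mol; chair II (cyano equatorial, isopropyl equatorial): E = 0.00 kcal/mol.
ΔG = 2.35 kcal/mol between the two chairs.
K = exp(ΔG/RT) with R = 1.987×10⁻³ kcal mol⁻¹ K⁻¹ and T = 322 K gives K ≈ 39.4.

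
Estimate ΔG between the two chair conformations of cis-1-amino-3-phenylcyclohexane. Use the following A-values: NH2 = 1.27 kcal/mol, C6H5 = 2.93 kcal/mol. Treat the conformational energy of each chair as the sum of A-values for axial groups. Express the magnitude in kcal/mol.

4.20 kcal/mol

C1 and C3 have the same parity, so for the cis isomer the two substituents are e,e in one chair and a,a in the other.
Chair I (amino axial, phenyl axial): E = 4.20 kcal/mol.
Chair II (amino equatorial, phenyl equatorial): E = 0.00 kcal/mol.
ΔE = 4.20 − 0.00 = 4.20 kcal/mol; chair II is more stable.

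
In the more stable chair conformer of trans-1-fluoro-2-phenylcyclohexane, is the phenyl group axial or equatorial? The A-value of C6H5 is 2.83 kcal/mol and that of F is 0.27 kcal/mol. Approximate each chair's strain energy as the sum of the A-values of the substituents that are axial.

equatorial

C1 and C2 have opposite parity, so for the trans isomer the two substituents are e,e in one chair and a,a in the other.
Chair I (phenyl axial, fluoro axial): E = 3.10 kcal/mol.
Chair II (phenyl equatorial, fluoro equatorial): E = 0.00 kcal/mol.
Chair II is the more stable (lower-energy) conformer, and in that chair the phenyl group is equatorial.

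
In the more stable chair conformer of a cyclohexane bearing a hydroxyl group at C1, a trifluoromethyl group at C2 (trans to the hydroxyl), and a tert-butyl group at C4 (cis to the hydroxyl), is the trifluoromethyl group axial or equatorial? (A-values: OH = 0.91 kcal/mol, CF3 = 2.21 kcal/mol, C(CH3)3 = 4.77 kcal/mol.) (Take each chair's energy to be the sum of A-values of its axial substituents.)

Chair I (hydroxyl axial, trifluoromethyl axial, tert-butyl equatorial): E = 3.12 kcal/mol.
Chair II (hydroxyl equatorial, trifluoromethyl equatorial, tert-butyl axial): E = 4.77 kcal/mol.
Chair I is the more stable (lower-energy) conformer, and in that chair the trifluoromethyl group is axial.

axial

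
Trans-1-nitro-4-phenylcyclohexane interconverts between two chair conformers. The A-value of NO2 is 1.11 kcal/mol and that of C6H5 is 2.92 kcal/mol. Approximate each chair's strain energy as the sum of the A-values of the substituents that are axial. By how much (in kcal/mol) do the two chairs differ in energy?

C1 and C4 have opposite parity, so for the trans isomer the two substituents are e,e in one chair and a,a in the other.
Chair I (nitro axial, phenyl axial): E = 4.03 kcal/mol.
Chair II (nitro equatorial, phenyl equatorial): E = 0.00 kcal/mol.
ΔE = 4.03 − 0.00 = 4.03 kcal/mol; chair II is more stable.

4.03 kcal/mol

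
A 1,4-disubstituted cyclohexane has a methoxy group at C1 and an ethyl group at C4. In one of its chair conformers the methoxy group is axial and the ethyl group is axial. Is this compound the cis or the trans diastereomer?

C1 and C4 have opposite parity, so their axial bonds point in opposite directions.
With opposite-parity carbons, two substituents on the same face are one axial and one equatorial; opposite faces give both axial or both equatorial.
Here the groups are axial/axial → opposite face → trans.

trans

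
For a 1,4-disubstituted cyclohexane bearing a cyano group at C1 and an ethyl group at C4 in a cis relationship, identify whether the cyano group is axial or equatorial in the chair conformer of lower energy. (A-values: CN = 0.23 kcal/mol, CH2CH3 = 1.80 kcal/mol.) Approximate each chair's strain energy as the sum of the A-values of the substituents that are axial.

axial

C1 and C4 have opposite parity, so for the cis isomer the two substituents are one axial and one equatorial in each chair.
Chair I (cyano axial, ethyl equatorial): E = 0.23 kcal/mol.
Chair II (cyano equatorial, ethyl axial): E = 1.80 kcal/mol.
Chair I is the more stable (lower-energy) conformer, and in that chair the cyano group is axial.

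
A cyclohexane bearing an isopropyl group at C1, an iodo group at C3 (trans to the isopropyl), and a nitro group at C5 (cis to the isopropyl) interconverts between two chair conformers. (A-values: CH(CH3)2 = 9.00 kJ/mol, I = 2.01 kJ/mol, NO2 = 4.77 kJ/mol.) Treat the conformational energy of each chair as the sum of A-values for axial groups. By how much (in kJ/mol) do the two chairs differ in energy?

11.76 kJ/mol

Chair I (isopropyl axial, iodo equatorial, nitro axial): E = 13.77 kJ/mol.
Chair II (isopropyl equatorial, iodo axial, nitro equatorial): E = 2.01 kJ/mol.
ΔE = 13.77 − 2.01 = 11.76 kJ/mol; chair II is more stable.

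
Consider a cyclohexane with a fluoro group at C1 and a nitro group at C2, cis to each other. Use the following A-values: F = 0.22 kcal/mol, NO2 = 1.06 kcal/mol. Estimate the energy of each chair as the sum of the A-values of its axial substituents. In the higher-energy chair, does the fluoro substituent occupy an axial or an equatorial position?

C1 and C2 have opposite parity, so for the cis isomer the two substituents are one axial and one equatorial in each chair.
Chair I (fluoro axial, nitro equatorial): E = 0.22 kcal/mol.
Chair II (fluoro equatorial, nitro axial): E = 1.06 kcal/mol.
Chair II is the less stable (higher-energy) conformer, and in that chair the fluoro group is equatorial.

equatorial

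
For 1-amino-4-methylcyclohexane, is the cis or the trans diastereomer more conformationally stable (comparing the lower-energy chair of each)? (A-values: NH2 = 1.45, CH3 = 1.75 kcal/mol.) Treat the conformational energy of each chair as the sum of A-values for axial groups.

At 1,4 positions (parity opposite): cis → (a,e or e,a); trans → (e,e or a,a).
Best chair for cis: E = 1.45 kcal/mol; best chair for trans: E = 0.00 kcal/mol.
The trans isomer is lower by 1.45 kcal/mol.

trans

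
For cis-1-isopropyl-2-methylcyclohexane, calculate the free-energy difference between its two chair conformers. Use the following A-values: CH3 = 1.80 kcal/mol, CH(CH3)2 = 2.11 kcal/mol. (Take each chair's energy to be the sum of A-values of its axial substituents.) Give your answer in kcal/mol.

0.31 kcal/mol

C1 and C2 have opposite parity, so for the cis isomer the two substituents are one axial and one equatorial in each chair.
Chair I (methyl axial, isopropyl equatorial): E = 1.80 kcal/mol.
Chair II (methyl equatorial, isopropyl axial): E = 2.11 kcal/mol.
ΔE = 2.11 − 1.80 = 0.31 kcal/mol; chair I is more stable.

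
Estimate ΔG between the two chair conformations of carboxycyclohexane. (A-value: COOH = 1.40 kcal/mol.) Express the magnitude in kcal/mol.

A monosubstituted cyclohexane has one chair with the carboxyl group axial (E = A = 1.40 kcal/mol) and one with it equatorial (E = 0).
ΔE = 1.40 − 0 = 1.40 kcal/mol.

1.40 kcal/mol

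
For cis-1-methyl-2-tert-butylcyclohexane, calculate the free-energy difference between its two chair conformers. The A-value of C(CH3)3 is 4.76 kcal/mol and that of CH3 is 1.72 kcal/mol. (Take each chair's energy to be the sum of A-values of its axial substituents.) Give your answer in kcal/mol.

C1 and C2 have opposite parity, so for the cis isomer the two substituents are one axial and one equatorial in each chair.
Chair I (tert-butyl axial, methyl equatorial): E = 4.76 kcal/mol.
Chair II (tert-butyl equatorial, methyl axial): E = 1.72 kcal/mol.
ΔE = 4.76 − 1.72 = 3.04 kcal/mol; chair II is more stable.

3.04 kcal/mol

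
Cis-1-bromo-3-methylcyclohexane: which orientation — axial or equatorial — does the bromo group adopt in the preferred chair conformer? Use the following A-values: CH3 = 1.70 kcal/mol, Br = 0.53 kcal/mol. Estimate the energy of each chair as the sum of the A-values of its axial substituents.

C1 and C3 have the same parity, so for the cis isomer the two substituents are e,e in one chair and a,a in the other.
Chair I (methyl axial, bromo axial): E = 2.23 kcal/mol.
Chair II (methyl equatorial, bromo equatorial): E = 0.00 kcal/mol.
Chair II is the more stable (lower-energy) conformer, and in that chair the bromo group is equatorial.

equatorial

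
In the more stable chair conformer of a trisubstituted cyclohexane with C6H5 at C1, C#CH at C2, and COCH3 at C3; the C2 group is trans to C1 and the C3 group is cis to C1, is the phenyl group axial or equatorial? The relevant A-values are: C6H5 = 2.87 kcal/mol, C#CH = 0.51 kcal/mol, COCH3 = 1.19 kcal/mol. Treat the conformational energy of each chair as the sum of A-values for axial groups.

Chair I (phenyl axial, ethynyl axial, acetyl axial): E = 4.57 kcal/mol.
Chair II (phenyl equatorial, ethynyl equatorial, acetyl equatorial): E = 0.00 kcal/mol.
Chair II is the more stable (lower-energy) conformer, and in that chair the phenyl group is equatorial.

equatorial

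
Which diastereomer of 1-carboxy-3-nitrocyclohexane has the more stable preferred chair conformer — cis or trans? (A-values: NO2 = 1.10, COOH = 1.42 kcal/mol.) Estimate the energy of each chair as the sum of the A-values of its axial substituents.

cis

At 1,3 positions (parity same): cis → (e,e or a,a); trans → (a,e or e,a).
Best chair for cis: E = 0.00 kcal/mol; best chair for trans: E = 1.10 kcal/mol.
The cis isomer is lower by 1.10 kcal/mol.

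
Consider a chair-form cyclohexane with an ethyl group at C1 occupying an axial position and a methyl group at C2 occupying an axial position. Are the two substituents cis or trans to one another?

trans

C1 and C2 have opposite parity, so their axial bonds point in opposite directions.
With opposite-parity carbons, two substituents on the same face are one axial and one equatorial; opposite faces give both axial or both equatorial.
Here the groups are axial/axial → opposite face → trans.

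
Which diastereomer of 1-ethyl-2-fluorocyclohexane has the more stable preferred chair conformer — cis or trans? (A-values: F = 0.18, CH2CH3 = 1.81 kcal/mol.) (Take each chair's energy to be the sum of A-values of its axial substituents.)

trans

At 1,2 positions (parity opposite): cis → (a,e or e,a); trans → (e,e or a,a).
Best chair for cis: E = 0.18 kcal/mol; best chair for trans: E = 0.00 kcal/mol.
The trans isomer is lower by 0.18 kcal/mol.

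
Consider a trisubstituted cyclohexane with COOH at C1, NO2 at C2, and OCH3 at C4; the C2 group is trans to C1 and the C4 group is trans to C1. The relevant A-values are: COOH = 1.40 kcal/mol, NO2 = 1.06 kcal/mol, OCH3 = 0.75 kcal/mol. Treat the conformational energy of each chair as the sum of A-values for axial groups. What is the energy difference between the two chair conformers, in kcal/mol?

3.21 kcal/mol

Chair I (carboxyl axial, nitro axial, methoxy axial): E = 3.21 kcal/mol.
Chair II (carboxyl equatorial, nitro equatorial, methoxy equatorial): E = 0.00 kcal/mol.
ΔE = 3.21 − 0.00 = 3.21 kcal/mol; chair II is more stable.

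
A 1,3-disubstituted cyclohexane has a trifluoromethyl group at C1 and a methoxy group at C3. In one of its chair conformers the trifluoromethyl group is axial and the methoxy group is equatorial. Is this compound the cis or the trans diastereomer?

C1 and C3 have the same parity, so their axial bonds point in the same direction.
With same-parity carbons, two substituents on the same face are both axial or both equatorial; opposite faces give one of each.
Here the groups are axial/equatorial → opposite face → trans.

trans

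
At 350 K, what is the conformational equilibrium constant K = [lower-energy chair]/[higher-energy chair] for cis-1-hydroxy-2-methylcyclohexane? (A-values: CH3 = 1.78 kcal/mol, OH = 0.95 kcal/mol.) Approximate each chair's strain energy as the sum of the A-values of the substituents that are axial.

C1 and C2 have opposite parity, so for the cis isomer the two substituents are one axial and one equatorial in each chair.
Chair I (methyl axial, hydroxyl equatorial): E = 1.78 kcal/mol; chair II (methyl equatorial, hydroxyl axial): E = 0.95 kcal/mol.
ΔG = 0.83 kcal/mol between the two chairs.
K = exp(ΔG/RT) with R = 1.987×10⁻³ kcal mol⁻¹ K⁻¹ and T = 350 K gives K ≈ 3.3.

K ≈ 3.30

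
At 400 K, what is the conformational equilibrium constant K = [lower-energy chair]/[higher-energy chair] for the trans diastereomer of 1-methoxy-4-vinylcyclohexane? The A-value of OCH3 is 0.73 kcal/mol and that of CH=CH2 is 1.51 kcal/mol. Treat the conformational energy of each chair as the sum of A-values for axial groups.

C1 and C4 have opposite parity, so for the trans isomer the two substituents are e,e in one chair and a,a in the other.
Chair I (methoxy axial, vinyl axial): E = 2.24 kcal/mol; chair II (methoxy equatorial, vinyl equatorial): E = 0.00 kcal/mol.
ΔG = 2.24 kcal/mol between the two chairs.
K = exp(ΔG/RT) with R = 1.987×10⁻³ kcal mol⁻¹ K⁻¹ and T = 400 K gives K ≈ 16.7.

K ≈ 16.7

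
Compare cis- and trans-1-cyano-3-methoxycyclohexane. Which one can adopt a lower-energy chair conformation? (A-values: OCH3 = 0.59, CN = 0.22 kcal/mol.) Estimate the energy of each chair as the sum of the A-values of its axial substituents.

cis

At 1,3 positions (parity same): cis → (e,e or a,a); trans → (a,e or e,a).
Best chair for cis: E = 0.00 kcal/mol; best chair for trans: E = 0.22 kcal/mol.
The cis isomer is lower by 0.22 kcal/mol.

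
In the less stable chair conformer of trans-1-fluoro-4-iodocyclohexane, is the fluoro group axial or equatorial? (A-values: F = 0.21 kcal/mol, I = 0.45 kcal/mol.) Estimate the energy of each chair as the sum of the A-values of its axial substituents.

axial

C1 and C4 have opposite parity, so for the trans isomer the two substituents are e,e in one chair and a,a in the other.
Chair I (fluoro axial, iodo axial): E = 0.66 kcal/mol.
Chair II (fluoro equatorial, iodo equatorial): E = 0.00 kcal/mol.
Chair I is the less stable (higher-energy) conformer, and in that chair the fluoro group is axial.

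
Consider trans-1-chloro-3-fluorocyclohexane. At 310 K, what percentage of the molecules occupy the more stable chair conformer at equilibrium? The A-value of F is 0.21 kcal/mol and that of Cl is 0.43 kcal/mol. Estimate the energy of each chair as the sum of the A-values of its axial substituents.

C1 and C3 have the same parity, so for the trans isomer the two substituents are one axial and one equatorial in each chair.
Chair I (fluoro axial, chloro equatorial): E = 0.21 kcal/mol; chair II (fluoro equatorial, chloro axial): E = 0.43 kcal/mol.
ΔG = 0.22 kcal/mol between the two chairs.
K = exp(ΔG/RT) with R = 1.987×10⁻³ kcal mol⁻¹ K⁻¹ and T = 310 K gives K ≈ 1.43.
Fraction in the lower-energy chair = K/(K+1) = 58.8%.

58.8%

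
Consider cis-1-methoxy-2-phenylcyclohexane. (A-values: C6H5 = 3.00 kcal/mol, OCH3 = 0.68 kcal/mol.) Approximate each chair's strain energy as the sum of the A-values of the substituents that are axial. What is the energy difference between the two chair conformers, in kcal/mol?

C1 and C2 have opposite parity, so for the cis isomer the two substituents are one axial and one equatorial in each chair.
Chair I (phenyl axial, methoxy equatorial): E = 3.00 kcal/mol.
Chair II (phenyl equatorial, methoxy axial): E = 0.68 kcal/mol.
ΔE = 3.00 − 0.68 = 2.32 kcal/mol; chair II is more stable.

2.32 kcal/mol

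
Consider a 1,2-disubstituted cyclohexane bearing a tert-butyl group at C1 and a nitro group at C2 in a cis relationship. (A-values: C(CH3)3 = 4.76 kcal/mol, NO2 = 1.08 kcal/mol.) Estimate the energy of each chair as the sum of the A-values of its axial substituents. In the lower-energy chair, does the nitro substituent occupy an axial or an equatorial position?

axial

C1 and C2 have opposite parity, so for the cis isomer the two substituents are one axial and one equatorial in each chair.
Chair I (tert-butyl axial, nitro equatorial): E = 4.76 kcal/mol.
Chair II (tert-butyl equatorial, nitro axial): E = 1.08 kcal/mol.
Chair II is the more stable (lower-energy) conformer, and in that chair the nitro group is axial.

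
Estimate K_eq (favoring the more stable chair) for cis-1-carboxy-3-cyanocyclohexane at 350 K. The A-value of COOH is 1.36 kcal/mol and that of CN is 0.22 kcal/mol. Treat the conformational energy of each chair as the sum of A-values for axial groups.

C1 and C3 have the same parity, so for the cis isomer the two substituents are e,e in one chair and a,a in the other.
Chair I (carboxyl axial, cyano axial): E = 1.58 kcal/mol; chair II (carboxyl equatorial, cyano equatorial): E = 0.00 kcal/mol.
ΔG = 1.58 kcal/mol between the two chairs.
K = exp(ΔG/RT) with R = 1.987×10⁻³ kcal mol⁻¹ K⁻¹ and T = 350 K gives K ≈ 9.7.

K ≈ 9.70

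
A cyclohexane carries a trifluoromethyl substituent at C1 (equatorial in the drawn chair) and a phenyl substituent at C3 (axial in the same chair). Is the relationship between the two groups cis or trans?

trans

C1 and C3 have the same parity, so their axial bonds point in the same direction.
With same-parity carbons, two substituents on the same face are both axial or both equatorial; opposite faces give one of each.
Here the groups are equatorial/axial → opposite face → trans.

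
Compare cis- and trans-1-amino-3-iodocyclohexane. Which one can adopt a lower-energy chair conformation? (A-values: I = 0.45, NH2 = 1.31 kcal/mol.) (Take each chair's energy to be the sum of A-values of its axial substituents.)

At 1,3 positions (parity same): cis → (e,e or a,a); trans → (a,e or e,a).
Best chair for cis: E = 0.00 kcal/mol; best chair for trans: E = 0.45 kcal/mol.
The cis isomer is lower by 0.45 kcal/mol.

cis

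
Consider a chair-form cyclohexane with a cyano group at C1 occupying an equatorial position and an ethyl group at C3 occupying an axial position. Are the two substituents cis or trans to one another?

trans

C1 and C3 have the same parity, so their axial bonds point in the same direction.
With same-parity carbons, two substituents on the same face are both axial or both equatorial; opposite faces give one of each.
Here the groups are equatorial/axial → opposite face → trans.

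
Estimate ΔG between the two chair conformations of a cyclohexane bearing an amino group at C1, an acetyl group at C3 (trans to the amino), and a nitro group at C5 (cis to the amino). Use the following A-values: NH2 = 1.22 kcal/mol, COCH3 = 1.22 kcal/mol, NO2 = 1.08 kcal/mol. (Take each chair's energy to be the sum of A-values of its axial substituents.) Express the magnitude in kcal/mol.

1.08 kcal/mol

Chair I (amino axial, acetyl equatorial, nitro axial): E = 2.30 kcal/mol.
Chair II (amino equatorial, acetyl axial, nitro equatorial): E = 1.22 kcal/mol.
ΔE = 2.30 − 1.22 = 1.08 kcal/mol; chair II is more stable.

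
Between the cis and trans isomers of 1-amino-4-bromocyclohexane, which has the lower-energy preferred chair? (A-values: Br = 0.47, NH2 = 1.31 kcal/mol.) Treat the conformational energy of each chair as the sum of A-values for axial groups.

At 1,4 positions (parity opposite): cis → (a,e or e,a); trans → (e,e or a,a).
Best chair for cis: E = 0.47 kcal/mol; best chair for trans: E = 0.00 kcal/mol.
The trans isomer is lower by 0.47 kcal/mol.

trans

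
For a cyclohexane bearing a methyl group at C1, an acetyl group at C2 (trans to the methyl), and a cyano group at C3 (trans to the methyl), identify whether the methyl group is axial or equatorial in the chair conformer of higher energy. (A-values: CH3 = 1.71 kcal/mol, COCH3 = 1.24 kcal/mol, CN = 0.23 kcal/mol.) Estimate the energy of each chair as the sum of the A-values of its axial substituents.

axial

Chair I (methyl axial, acetyl axial, cyano equatorial): E = 2.95 kcal/mol.
Chair II (methyl equatorial, acetyl equatorial, cyano axial): E = 0.23 kcal/mol.
Chair I is the less stable (higher-energy) conformer, and in that chair the methyl group is axial.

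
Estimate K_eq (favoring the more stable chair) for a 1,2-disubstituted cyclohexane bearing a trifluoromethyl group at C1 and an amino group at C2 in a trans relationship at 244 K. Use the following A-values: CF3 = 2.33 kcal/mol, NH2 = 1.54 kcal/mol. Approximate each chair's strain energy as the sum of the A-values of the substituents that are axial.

C1 and C2 have opposite parity, so for the trans isomer the two substituents are e,e in one chair and a,a in the other.
Chair I (trifluoromethyl axial, amino axial): E = 3.87 kcal/mol; chair II (trifluoromethyl equatorial, amino equatorial): E = 0.00 kcal/mol.
ΔG = 3.87 kcal/mol between the two chairs.
K = exp(ΔG/RT) with R = 1.987×10⁻³ kcal mol⁻¹ K⁻¹ and T = 244 K gives K ≈ 2.93e+03.

K ≈ 2928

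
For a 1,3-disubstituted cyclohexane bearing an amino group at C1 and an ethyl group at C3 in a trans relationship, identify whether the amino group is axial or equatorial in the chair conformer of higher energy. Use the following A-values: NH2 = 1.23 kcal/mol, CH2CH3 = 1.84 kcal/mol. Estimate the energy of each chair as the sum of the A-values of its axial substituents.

C1 and C3 have the same parity, so for the trans isomer the two substituents are one axial and one equatorial in each chair.
Chair I (amino axial, ethyl equatorial): E = 1.23 kcal/mol.
Chair II (amino equatorial, ethyl axial): E = 1.84 kcal/mol.
Chair II is the less stable (higher-energy) conformer, and in that chair the amino group is equatorial.

equatorial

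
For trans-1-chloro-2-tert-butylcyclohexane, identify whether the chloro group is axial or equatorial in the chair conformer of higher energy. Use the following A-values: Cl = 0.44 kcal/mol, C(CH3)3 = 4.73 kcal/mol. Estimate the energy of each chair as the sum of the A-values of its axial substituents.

axial

C1 and C2 have opposite parity, so for the trans isomer the two substituents are e,e in one chair and a,a in the other.
Chair I (chloro axial, tert-butyl axial): E = 5.17 kcal/mol.
Chair II (chloro equatorial, tert-butyl equatorial): E = 0.00 kcal/mol.
Chair I is the less stable (higher-energy) conformer, and in that chair the chloro group is axial.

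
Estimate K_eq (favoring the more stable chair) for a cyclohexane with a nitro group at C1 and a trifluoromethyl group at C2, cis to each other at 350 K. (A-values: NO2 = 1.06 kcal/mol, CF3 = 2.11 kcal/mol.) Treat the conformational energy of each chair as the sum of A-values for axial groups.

C1 and C2 have opposite parity, so for the cis isomer the two substituents are one axial and one equatorial in each chair.
Chair I (nitro axial, trifluoromethyl equatorial): E = 1.06 kcal/mol; chair II (nitro equatorial, trifluoromethyl axial): E = 2.11 kcal/mol.
ΔG = 1.05 kcal/mol between the two chairs.
K = exp(ΔG/RT) with R = 1.987×10⁻³ kcal mol⁻¹ K⁻¹ and T = 350 K gives K ≈ 4.53.

K ≈ 4.53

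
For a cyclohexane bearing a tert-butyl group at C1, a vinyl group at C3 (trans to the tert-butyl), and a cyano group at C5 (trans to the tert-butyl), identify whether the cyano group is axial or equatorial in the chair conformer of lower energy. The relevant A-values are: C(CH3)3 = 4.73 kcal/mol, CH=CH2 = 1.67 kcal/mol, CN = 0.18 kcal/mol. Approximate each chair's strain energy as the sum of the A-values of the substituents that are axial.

Chair I (tert-butyl axial, vinyl equatorial, cyano equatorial): E = 4.73 kcal/mol.
Chair II (tert-butyl equatorial, vinyl axial, cyano axial): E = 1.85 kcal/mol.
Chair II is the more stable (lower-energy) conformer, and in that chair the cyano group is axial.

axial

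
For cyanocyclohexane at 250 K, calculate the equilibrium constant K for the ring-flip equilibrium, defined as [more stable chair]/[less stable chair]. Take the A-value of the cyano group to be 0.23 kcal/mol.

One chair has the cyano group axial (E = 0.23 kcal/mol) and the other has it equatorial (E = 0).
ΔG = 0.23 kcal/mol between the two chairs.
K = exp(ΔG/RT) with R = 1.987×10⁻³ kcal mol⁻¹ K⁻¹ and T = 250 K gives K ≈ 1.59.

K ≈ 1.59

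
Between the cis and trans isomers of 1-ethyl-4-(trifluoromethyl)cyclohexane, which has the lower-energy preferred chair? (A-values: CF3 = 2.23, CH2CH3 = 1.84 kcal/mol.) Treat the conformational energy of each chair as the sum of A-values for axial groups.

At 1,4 positions (parity opposite): cis → (a,e or e,a); trans → (e,e or a,a).
Best chair for cis: E = 1.84 kcal/mol; best chair for trans: E = 0.00 kcal/mol.
The trans isomer is lower by 1.84 kcal/mol.

trans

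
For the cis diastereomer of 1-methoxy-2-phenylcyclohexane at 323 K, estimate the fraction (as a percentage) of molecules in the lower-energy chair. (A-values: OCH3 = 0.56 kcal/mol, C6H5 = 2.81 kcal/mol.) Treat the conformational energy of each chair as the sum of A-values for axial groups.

97.1%

C1 and C2 have opposite parity, so for the cis isomer the two substituents are one axial and one equatorial in each chair.
Chair I (methoxy axial, phenyl equatorial): E = 0.56 kcal/mol; chair II (methoxy equatorial, phenyl axial): E = 2.81 kcal/mol.
ΔG = 2.25 kcal/mol between the two chairs.
K = exp(ΔG/RT) with R = 1.987×10⁻³ kcal mol⁻¹ K⁻¹ and T = 323 K gives K ≈ 33.3.
Fraction in the lower-energy chair = K/(K+1) = 97.1%.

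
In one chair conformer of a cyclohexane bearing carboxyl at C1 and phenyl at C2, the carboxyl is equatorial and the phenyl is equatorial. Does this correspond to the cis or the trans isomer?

C1 and C2 have opposite parity, so their axial bonds point in opposite directions.
With opposite-parity carbons, two substituents on the same face are one axial and one equatorial; opposite faces give both axial or both equatorial.
Here the groups are equatorial/equatorial → opposite face → trans.

trans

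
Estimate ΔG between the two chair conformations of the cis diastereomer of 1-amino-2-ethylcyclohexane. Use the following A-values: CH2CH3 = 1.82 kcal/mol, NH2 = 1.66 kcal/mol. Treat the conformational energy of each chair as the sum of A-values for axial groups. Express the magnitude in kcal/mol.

0.16 kcal/mol

C1 and C2 have opposite parity, so for the cis isomer the two substituents are one axial and one equatorial in each chair.
Chair I (ethyl axial, amino equatorial): E = 1.82 kcal/mol.
Chair II (ethyl equatorial, amino axial): E = 1.66 kcal/mol.
ΔE = 1.82 − 1.66 = 0.16 kcal/mol; chair II is more stable.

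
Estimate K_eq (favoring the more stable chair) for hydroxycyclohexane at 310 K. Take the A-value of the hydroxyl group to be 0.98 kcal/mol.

One chair has the hydroxyl group axial (E = 0.98 kcal/mol) and the other has it equatorial (E = 0).
ΔG = 0.98 kcal/mol between the two chairs.
K = exp(ΔG/RT) with R = 1.987×10⁻³ kcal mol⁻¹ K⁻¹ and T = 310 K gives K ≈ 4.91.

K ≈ 4.91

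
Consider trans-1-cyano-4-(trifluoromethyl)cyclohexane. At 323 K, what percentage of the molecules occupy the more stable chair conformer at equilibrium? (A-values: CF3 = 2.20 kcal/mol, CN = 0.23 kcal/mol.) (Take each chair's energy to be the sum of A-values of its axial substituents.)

C1 and C4 have opposite parity, so for the trans isomer the two substituents are e,e in one chair and a,a in the other.
Chair I (trifluoromethyl axial, cyano axial): E = 2.43 kcal/mol; chair II (trifluoromethyl equatorial, cyano equatorial): E = 0.00 kcal/mol.
ΔG = 2.43 kcal/mol between the two chairs.
K = exp(ΔG/RT) with R = 1.987×10⁻³ kcal mol⁻¹ K⁻¹ and T = 323 K gives K ≈ 44.1.
Fraction in the lower-energy chair = K/(K+1) = 97.8%.

97.8%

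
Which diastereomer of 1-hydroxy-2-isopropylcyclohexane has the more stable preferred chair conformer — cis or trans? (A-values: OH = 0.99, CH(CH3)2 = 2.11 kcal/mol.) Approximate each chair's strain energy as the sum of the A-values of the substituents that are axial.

At 1,2 positions (parity opposite): cis → (a,e or e,a); trans → (e,e or a,a).
Best chair for cis: E = 0.99 kcal/mol; best chair for trans: E = 0.00 kcal/mol.
The trans isomer is lower by 0.99 kcal/mol.

trans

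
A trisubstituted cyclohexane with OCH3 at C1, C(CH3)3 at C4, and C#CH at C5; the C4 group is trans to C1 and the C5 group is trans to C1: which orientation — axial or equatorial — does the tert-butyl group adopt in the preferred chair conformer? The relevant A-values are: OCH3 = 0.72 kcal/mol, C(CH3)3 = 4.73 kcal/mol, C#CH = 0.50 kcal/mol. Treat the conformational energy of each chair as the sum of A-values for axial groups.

equatorial

Chair I (methoxy axial, tert-butyl axial, ethynyl equatorial): E = 5.45 kcal/mol.
Chair II (methoxy equatorial, tert-butyl equatorial, ethynyl axial): E = 0.50 kcal/mol.
Chair II is the more stable (lower-energy) conformer, and in that chair the tert-butyl group is equatorial.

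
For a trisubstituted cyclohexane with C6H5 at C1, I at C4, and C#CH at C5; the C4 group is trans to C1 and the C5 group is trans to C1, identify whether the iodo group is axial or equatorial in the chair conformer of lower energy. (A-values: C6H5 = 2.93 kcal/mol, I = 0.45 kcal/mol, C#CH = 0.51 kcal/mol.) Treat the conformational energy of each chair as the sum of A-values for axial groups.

Chair I (phenyl axial, iodo axial, ethynyl equatorial): E = 3.38 kcal/mol.
Chair II (phenyl equatorial, iodo equatorial, ethynyl axial): E = 0.51 kcal/mol.
Chair II is the more stable (lower-energy) conformer, and in that chair the iodo group is equatorial.

equatorial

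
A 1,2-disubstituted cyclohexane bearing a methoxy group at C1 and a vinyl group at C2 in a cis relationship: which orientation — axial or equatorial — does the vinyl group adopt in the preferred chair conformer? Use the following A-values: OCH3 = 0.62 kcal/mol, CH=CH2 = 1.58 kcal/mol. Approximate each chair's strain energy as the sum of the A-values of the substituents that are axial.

C1 and C2 have opposite parity, so for the cis isomer the two substituents are one axial and one equatorial in each chair.
Chair I (methoxy axial, vinyl equatorial): E = 0.62 kcal/mol.
Chair II (methoxy equatorial, vinyl axial): E = 1.58 kcal/mol.
Chair I is the more stable (lower-energy) conformer, and in that chair the vinyl group is equatorial.

equatorial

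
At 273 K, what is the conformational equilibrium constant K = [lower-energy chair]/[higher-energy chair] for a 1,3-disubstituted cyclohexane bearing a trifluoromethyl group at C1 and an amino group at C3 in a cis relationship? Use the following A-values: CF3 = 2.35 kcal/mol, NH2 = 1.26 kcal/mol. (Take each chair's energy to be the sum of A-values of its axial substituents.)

K ≈ 777

C1 and C3 have the same parity, so for the cis isomer the two substituents are e,e in one chair and a,a in the other.
Chair I (trifluoromethyl axial, amino axial): E = 3.61 kcal/mol; chair II (trifluoromethyl equatorial, amino equatorial): E = 0.00 kcal/mol.
ΔG = 3.61 kcal/mol between the two chairs.
K = exp(ΔG/RT) with R = 1.987×10⁻³ kcal mol⁻¹ K⁻¹ and T = 273 K gives K ≈ 777.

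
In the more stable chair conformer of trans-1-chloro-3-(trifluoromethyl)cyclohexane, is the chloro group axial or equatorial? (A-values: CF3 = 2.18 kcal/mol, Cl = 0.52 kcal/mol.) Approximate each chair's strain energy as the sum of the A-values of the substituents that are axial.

C1 and C3 have the same parity, so for the trans isomer the two substituents are one axial and one equatorial in each chair.
Chair I (trifluoromethyl axial, chloro equatorial): E = 2.18 kcal/mol.
Chair II (trifluoromethyl equatorial, chloro axial): E = 0.52 kcal/mol.
Chair II is the more stable (lower-energy) conformer, and in that chair the chloro group is axial.

axial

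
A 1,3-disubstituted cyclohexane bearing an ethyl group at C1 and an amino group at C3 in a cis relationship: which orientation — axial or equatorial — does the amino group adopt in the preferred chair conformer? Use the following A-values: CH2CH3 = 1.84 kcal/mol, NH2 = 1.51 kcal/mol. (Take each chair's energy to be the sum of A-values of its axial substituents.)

equatorial

C1 and C3 have the same parity, so for the cis isomer the two substituents are e,e in one chair and a,a in the other.
Chair I (ethyl axial, amino axial): E = 3.35 kcal/mol.
Chair II (ethyl equatorial, amino equatorial): E = 0.00 kcal/mol.
Chair II is the more stable (lower-energy) conformer, and in that chair the amino group is equatorial.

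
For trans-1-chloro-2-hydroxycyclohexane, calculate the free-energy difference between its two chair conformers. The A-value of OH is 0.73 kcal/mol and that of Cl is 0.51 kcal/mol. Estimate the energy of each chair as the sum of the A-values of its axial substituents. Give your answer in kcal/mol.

C1 and C2 have opposite parity, so for the trans isomer the two substituents are e,e in one chair and a,a in the other.
Chair I (hydroxyl axial, chloro axial): E = 1.24 kcal/mol.
Chair II (hydroxyl equatorial, chloro equatorial): E = 0.00 kcal/mol.
ΔE = 1.24 − 0.00 = 1.24 kcal/mol; chair II is more stable.

1.24 kcal/mol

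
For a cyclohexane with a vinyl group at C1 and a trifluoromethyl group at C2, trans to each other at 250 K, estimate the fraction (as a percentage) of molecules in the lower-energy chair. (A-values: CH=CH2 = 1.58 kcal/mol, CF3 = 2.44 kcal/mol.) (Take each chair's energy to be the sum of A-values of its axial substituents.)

100.0%

C1 and C2 have opposite parity, so for the trans isomer the two substituents are e,e in one chair and a,a in the other.
Chair I (vinyl axial, trifluoromethyl axial): E = 4.02 kcal/mol; chair II (vinyl equatorial, trifluoromethyl equatorial): E = 0.00 kcal/mol.
ΔG = 4.02 kcal/mol between the two chairs.
K = exp(ΔG/RT) with R = 1.987×10⁻³ kcal mol⁻¹ K⁻¹ and T = 250 K gives K ≈ 3.27e+03.
Fraction in the lower-energy chair = K/(K+1) = 100.0%.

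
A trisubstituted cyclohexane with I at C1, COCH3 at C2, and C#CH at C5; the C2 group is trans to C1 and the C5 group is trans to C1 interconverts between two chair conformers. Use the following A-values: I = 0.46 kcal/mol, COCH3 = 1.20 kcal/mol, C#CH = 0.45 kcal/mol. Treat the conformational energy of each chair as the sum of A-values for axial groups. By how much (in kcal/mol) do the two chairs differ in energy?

Chair I (iodo axial, acetyl axial, ethynyl equatorial): E = 1.66 kcal/mol.
Chair II (iodo equatorial, acetyl equatorial, ethynyl axial): E = 0.45 kcal/mol.
ΔE = 1.66 − 0.45 = 1.21 kcal/mol; chair II is more stable.

1.21 kcal/mol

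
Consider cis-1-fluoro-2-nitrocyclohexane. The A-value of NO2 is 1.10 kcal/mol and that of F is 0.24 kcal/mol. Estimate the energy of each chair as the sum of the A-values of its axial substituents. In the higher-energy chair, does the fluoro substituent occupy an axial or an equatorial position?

C1 and C2 have opposite parity, so for the cis isomer the two substituents are one axial and one equatorial in each chair.
Chair I (nitro axial, fluoro equatorial): E = 1.10 kcal/mol.
Chair II (nitro equatorial, fluoro axial): E = 0.24 kcal/mol.
Chair I is the less stable (higher-energy) conformer, and in that chair the fluoro group is equatorial.

equatorial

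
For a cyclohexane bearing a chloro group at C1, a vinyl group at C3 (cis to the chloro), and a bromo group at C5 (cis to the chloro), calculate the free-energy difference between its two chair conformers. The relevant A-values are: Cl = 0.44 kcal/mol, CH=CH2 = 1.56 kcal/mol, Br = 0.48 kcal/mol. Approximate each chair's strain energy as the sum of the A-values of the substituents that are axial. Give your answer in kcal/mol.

2.48 kcal/mol

Chair I (chloro axial, vinyl axial, bromo axial): E = 2.48 kcal/mol.
Chair II (chloro equatorial, vinyl equatorial, bromo equatorial): E = 0.00 kcal/mol.
ΔE = 2.48 − 0.00 = 2.48 kcal/mol; chair II is more stable.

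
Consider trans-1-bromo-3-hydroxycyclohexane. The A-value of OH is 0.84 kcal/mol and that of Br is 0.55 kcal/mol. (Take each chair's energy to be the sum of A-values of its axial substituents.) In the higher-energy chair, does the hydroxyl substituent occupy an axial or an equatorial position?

axial

C1 and C3 have the same parity, so for the trans isomer the two substituents are one axial and one equatorial in each chair.
Chair I (hydroxyl axial, bromo equatorial): E = 0.84 kcal/mol.
Chair II (hydroxyl equatorial, bromo axial): E = 0.55 kcal/mol.
Chair I is the less stable (higher-energy) conformer, and in that chair the hydroxyl group is axial.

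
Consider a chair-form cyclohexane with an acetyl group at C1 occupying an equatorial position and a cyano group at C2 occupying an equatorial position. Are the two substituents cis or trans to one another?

trans

C1 and C2 have opposite parity, so their axial bonds point in opposite directions.
With opposite-parity carbons, two substituents on the same face are one axial and one equatorial; opposite faces give both axial or both equatorial.
Here the groups are equatorial/equatorial → opposite face → trans.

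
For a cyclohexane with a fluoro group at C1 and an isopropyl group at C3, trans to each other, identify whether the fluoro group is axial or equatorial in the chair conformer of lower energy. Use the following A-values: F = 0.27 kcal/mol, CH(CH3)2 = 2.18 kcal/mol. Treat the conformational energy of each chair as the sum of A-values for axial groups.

axial

C1 and C3 have the same parity, so for the trans isomer the two substituents are one axial and one equatorial in each chair.
Chair I (fluoro axial, isopropyl equatorial): E = 0.27 kcal/mol.
Chair II (fluoro equatorial, isopropyl axial): E = 2.18 kcal/mol.
Chair I is the more stable (lower-energy) conformer, and in that chair the fluoro group is axial.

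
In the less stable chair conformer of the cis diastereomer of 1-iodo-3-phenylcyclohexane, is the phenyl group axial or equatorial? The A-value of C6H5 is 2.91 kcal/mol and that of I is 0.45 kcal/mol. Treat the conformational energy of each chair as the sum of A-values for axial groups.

C1 and C3 have the same parity, so for the cis isomer the two substituents are e,e in one chair and a,a in the other.
Chair I (phenyl axial, iodo axial): E = 3.36 kcal/mol.
Chair II (phenyl equatorial, iodo equatorial): E = 0.00 kcal/mol.
Chair I is the less stable (higher-energy) conformer, and in that chair the phenyl group is axial.

axial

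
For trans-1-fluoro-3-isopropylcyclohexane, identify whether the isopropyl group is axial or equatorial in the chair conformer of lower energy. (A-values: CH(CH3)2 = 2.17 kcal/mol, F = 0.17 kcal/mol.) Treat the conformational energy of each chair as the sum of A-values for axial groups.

equatorial

C1 and C3 have the same parity, so for the trans isomer the two substituents are one axial and one equatorial in each chair.
Chair I (isopropyl axial, fluoro equatorial): E = 2.17 kcal/mol.
Chair II (isopropyl equatorial, fluoro axial): E = 0.17 kcal/mol.
Chair II is the more stable (lower-energy) conformer, and in that chair the isopropyl group is equatorial.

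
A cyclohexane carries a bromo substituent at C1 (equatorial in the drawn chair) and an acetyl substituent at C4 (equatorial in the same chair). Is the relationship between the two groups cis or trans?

trans

C1 and C4 have opposite parity, so their axial bonds point in opposite directions.
With opposite-parity carbons, two substituents on the same face are one axial and one equatorial; opposite faces give both axial or both equatorial.
Here the groups are equatorial/equatorial → opposite face → trans.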